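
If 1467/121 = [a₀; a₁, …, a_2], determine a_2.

15

Apply division with remainder until the remainder is 0:
1467 ÷ 121 → quotient 12, remainder 15
121 ÷ 15 → quotient 8, remainder 1
15 ÷ 1 → quotient 15, remainder 0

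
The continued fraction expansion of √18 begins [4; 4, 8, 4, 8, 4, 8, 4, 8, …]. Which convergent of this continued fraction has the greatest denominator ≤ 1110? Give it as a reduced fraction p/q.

577/136

a_0 = 4: 4/1  (≤ bound)
a_1 = 4: 17/4  (≤ bound)
a_2 = 8: 140/33  (≤ bound)
a_3 = 4: 577/136  (≤ bound)
a_4 = 8: 4756/1121  (> 1110, stop)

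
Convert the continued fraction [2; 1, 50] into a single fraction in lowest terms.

152/51

Build up convergents one term at a time:
a_0 = 2: 2/1
a_1 = 1: 3/1
a_2 = 50: 152/51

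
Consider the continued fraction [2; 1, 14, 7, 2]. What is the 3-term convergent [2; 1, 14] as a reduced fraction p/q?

44/15

Work from the innermost term outward:
Start with 14.
1 + 1/(14/1) = 1 + 1/14 = 15/14
2 + 1/(15/14) = 2 + 14/15 = 44/15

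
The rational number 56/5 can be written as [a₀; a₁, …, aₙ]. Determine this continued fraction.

Run the Euclidean algorithm, recording each quotient:
⌊56/5⌋ = 11, remainder 1
⌊5/1⌋ = 5, remainder 0

[11; 5]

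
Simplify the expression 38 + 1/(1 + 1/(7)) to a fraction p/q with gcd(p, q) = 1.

Start with 7.
1 + 1/(7/1) = 1 + 1/7 = 8/7
38 + 1/(8/7) = 38 + 7/8 = 311/8

311/8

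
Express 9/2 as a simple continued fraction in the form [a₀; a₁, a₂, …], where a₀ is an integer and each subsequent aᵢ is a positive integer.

[4; 2]

9 = 4·2 + 1, so a_0 = 4
2 = 2·1 + 0, so a_1 = 2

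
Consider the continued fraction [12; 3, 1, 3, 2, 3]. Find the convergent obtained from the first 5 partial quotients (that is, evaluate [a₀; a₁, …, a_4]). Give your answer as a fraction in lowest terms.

417/34

Start with 2.
3 + 1/(2/1) = 3 + 1/2 = 7/2
1 + 1/(7/2) = 1 + 2/7 = 9/7
3 + 1/(9/7) = 3 + 7/9 = 34/9
12 + 1/(34/9) = 12 + 9/34 = 417/34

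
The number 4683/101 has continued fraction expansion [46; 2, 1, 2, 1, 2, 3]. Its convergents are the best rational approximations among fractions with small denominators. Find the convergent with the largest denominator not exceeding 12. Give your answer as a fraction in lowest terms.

510/11

List convergents until the denominator exceeds the bound:
a_0 = 46: 46/1  (≤ bound)
a_1 = 2: 93/2  (≤ bound)
a_2 = 1: 139/3  (≤ bound)
a_3 = 2: 371/8  (≤ bound)
a_4 = 1: 510/11  (≤ bound)
a_5 = 2: 1391/30  (> 12, stop)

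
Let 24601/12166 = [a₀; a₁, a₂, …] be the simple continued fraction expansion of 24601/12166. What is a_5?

3

Run the Euclidean algorithm, recording each quotient:
24601 = 2·12166 + 269, so a_0 = 2
12166 = 45·269 + 61, so a_1 = 45
269 = 4·61 + 25, so a_2 = 4
61 = 2·25 + 11, so a_3 = 2
25 = 2·11 + 3, so a_4 = 2
11 = 3·3 + 2, so a_5 = 3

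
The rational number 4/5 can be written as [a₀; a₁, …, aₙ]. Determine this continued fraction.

Apply division with remainder until the remainder is 0:
⌊4/5⌋ = 0, remainder 4
⌊5/4⌋ = 1, remainder 1
⌊4/1⌋ = 4, remainder 0

[0; 1, 4]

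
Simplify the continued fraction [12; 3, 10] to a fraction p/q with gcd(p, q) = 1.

Compute successive convergents:
a_0 = 12: 12/1
a_1 = 3: 37/3
a_2 = 10: 382/31

382/31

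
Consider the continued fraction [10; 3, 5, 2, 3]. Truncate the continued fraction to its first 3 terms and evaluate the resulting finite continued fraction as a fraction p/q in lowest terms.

a_0 = 10: 10/1
a_1 = 3: 31/3
a_2 = 5: 165/16

165/16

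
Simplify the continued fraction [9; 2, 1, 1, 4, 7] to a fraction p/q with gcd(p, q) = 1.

a_0 = 9: 9/1
a_1 = 2: 19/2
a_2 = 1: 28/3
a_3 = 1: 47/5
a_4 = 4: 216/23
a_5 = 7: 1559/166

1559/166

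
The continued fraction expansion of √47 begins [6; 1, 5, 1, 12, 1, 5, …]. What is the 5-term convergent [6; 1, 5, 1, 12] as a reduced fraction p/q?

617/90

Starting at the tail and folding back:
Start with 12.
1 + 1/(12/1) = 1 + 1/12 = 13/12
5 + 1/(13/12) = 5 + 12/13 = 77/13
1 + 1/(77/13) = 1 + 13/77 = 90/77
6 + 1/(90/77) = 6 + 77/90 = 617/90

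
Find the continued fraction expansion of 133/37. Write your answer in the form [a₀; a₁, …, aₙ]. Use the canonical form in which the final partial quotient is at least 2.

Repeatedly divide and take the remainder:
⌊133/37⌋ = 3, remainder 22
⌊37/22⌋ = 1, remainder 15
⌊22/15⌋ = 1, remainder 7
⌊15/7⌋ = 2, remainder 1
⌊7/1⌋ = 7, remainder 0

[3; 1, 1, 2, 7]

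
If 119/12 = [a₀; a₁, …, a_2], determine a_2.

11

Apply division with remainder until the remainder is 0:
119 ÷ 12 → quotient 9, remainder 11
12 ÷ 11 → quotient 1, remainder 1
11 ÷ 1 → quotient 11, remainder 0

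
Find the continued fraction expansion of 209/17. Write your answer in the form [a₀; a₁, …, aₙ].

[12; 3, 2, 2]

209 ÷ 17 → quotient 12, remainder 5
17 ÷ 5 → quotient 3, remainder 2
5 ÷ 2 → quotient 2, remainder 1
2 ÷ 1 → quotient 2, remainder 0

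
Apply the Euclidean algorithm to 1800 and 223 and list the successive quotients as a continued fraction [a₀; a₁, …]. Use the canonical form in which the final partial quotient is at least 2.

Run the Euclidean algorithm, recording each quotient:
1800 = 8·223 + 16, so a_0 = 8
223 = 13·16 + 15, so a_1 = 13
16 = 1·15 + 1, so a_2 = 1
15 = 15·1 + 0, so a_3 = 15

[8; 13, 1, 15]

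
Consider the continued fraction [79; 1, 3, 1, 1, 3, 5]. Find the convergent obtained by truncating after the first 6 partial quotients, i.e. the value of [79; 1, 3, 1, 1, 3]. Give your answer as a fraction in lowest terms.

Compute successive convergents:
a_0 = 79: 79/1
a_1 = 1: 80/1
a_2 = 3: 319/4
a_3 = 1: 399/5
a_4 = 1: 718/9
a_5 = 3: 2553/32

2553/32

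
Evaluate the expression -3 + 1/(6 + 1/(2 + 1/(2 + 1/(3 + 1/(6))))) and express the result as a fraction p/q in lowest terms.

-1951/686

Compute successive convergents:
a_0 = -3: -3/1
a_1 = 6: -17/6
a_2 = 2: -37/13
a_3 = 2: -91/32
a_4 = 3: -310/109
a_5 = 6: -1951/686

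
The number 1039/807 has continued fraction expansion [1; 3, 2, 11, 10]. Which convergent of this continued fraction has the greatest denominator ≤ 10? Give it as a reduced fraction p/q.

9/7

List convergents until the denominator exceeds the bound:
a_0 = 1: 1/1  (≤ bound)
a_1 = 3: 4/3  (≤ bound)
a_2 = 2: 9/7  (≤ bound)
a_3 = 11: 103/80  (> 10, stop)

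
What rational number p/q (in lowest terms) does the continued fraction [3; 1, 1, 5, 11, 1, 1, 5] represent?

Start with 5.
1 + 1/(5/1) = 1 + 1/5 = 6/5
1 + 1/(6/5) = 1 + 5/6 = 11/6
11 + 1/(11/6) = 11 + 6/11 = 127/11
5 + 1/(127/11) = 5 + 11/127 = 646/127
1 + 1/(646/127) = 1 + 127/646 = 773/646
1 + 1/(773/646) = 1 + 646/773 = 1419/773
3 + 1/(1419/773) = 3 + 773/1419 = 5030/1419

5030/1419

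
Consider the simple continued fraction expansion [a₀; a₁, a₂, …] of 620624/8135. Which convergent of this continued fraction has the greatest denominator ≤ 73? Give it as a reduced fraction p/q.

2365/31

a_0 = 76: 76/1  (≤ bound)
a_1 = 3: 229/3  (≤ bound)
a_2 = 2: 534/7  (≤ bound)
a_3 = 3: 1831/24  (≤ bound)
a_4 = 1: 2365/31  (≤ bound)
a_5 = 3: 8926/117  (> 73, stop)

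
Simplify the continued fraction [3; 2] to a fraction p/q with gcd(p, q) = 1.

Work from the innermost term outward:
Start with 2.
3 + 1/(2/1) = 3 + 1/2 = 7/2

7/2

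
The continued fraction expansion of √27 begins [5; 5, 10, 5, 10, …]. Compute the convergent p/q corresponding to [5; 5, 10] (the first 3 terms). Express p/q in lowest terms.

a_0 = 5: 5/1
a_1 = 5: 26/5
a_2 = 10: 265/51

265/51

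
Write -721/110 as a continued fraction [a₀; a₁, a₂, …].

⌊-721/110⌋ = -7, remainder 49
⌊110/49⌋ = 2, remainder 12
⌊49/12⌋ = 4, remainder 1
⌊12/1⌋ = 12, remainder 0

[-7; 2, 4, 12]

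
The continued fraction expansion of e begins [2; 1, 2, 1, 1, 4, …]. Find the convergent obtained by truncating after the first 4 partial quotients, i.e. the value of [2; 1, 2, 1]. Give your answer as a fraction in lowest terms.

Start with 1.
2 + 1/(1/1) = 2 + 1/1 = 3/1
1 + 1/(3/1) = 1 + 1/3 = 4/3
2 + 1/(4/3) = 2 + 3/4 = 11/4

11/4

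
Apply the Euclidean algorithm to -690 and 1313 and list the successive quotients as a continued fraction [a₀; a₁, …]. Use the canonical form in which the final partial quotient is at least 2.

[-1; 2, 9, 3, 2, 1, 6]

-690 ÷ 1313 → quotient -1, remainder 623
1313 ÷ 623 → quotient 2, remainder 67
623 ÷ 67 → quotient 9, remainder 20
67 ÷ 20 → quotient 3, remainder 7
20 ÷ 7 → quotient 2, remainder 6
7 ÷ 6 → quotient 1, remainder 1
6 ÷ 1 → quotient 6, remainder 0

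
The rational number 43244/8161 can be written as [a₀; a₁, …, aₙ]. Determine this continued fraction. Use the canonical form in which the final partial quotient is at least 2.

Repeatedly divide and take the remainder:
43244 ÷ 8161 → quotient 5, remainder 2439
8161 ÷ 2439 → quotient 3, remainder 844
2439 ÷ 844 → quotient 2, remainder 751
844 ÷ 751 → quotient 1, remainder 93
751 ÷ 93 → quotient 8, remainder 7
93 ÷ 7 → quotient 13, remainder 2
7 ÷ 2 → quotient 3, remainder 1
2 ÷ 1 → quotient 2, remainder 0

[5; 3, 2, 1, 8, 13, 3, 2]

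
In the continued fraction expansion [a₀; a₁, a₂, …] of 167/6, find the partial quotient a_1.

167 = 27·6 + 5, so a_0 = 27
6 = 1·5 + 1, so a_1 = 1

1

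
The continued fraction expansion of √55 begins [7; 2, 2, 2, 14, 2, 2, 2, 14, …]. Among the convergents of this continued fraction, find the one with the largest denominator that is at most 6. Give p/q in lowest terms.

37/5

a_0 = 7: 7/1  (≤ bound)
a_1 = 2: 15/2  (≤ bound)
a_2 = 2: 37/5  (≤ bound)
a_3 = 2: 89/12  (> 6, stop)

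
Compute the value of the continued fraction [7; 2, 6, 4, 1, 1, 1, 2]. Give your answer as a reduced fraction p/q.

3709/497

a_0 = 7: 7/1
a_1 = 2: 15/2
a_2 = 6: 97/13
a_3 = 4: 403/54
a_4 = 1: 500/67
a_5 = 1: 903/121
a_6 = 1: 1403/188
a_7 = 2: 3709/497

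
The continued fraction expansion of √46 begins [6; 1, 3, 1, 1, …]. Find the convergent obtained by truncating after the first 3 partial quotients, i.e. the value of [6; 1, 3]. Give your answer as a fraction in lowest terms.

Start with 3.
1 + 1/(3/1) = 1 + 1/3 = 4/3
6 + 1/(4/3) = 6 + 3/4 = 27/4

27/4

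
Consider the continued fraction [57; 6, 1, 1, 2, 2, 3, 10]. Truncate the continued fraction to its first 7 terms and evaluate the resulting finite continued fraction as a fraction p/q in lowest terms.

Work from the innermost term outward:
Start with 3.
2 + 1/(3/1) = 2 + 1/3 = 7/3
2 + 1/(7/3) = 2 + 3/7 = 17/7
1 + 1/(17/7) = 1 + 7/17 = 24/17
1 + 1/(24/17) = 1 + 17/24 = 41/24
6 + 1/(41/24) = 6 + 24/41 = 270/41
57 + 1/(270/41) = 57 + 41/270 = 15431/270

15431/270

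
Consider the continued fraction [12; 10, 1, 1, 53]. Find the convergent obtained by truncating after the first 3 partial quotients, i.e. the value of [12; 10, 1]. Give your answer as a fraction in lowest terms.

Start with 1.
10 + 1/(1/1) = 10 + 1/1 = 11/1
12 + 1/(11/1) = 12 + 1/11 = 133/11

133/11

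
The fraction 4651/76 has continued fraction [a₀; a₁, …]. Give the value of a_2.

Run the Euclidean algorithm, recording each quotient:
4651 ÷ 76 → quotient 61, remainder 15
76 ÷ 15 → quotient 5, remainder 1
15 ÷ 1 → quotient 15, remainder 0

15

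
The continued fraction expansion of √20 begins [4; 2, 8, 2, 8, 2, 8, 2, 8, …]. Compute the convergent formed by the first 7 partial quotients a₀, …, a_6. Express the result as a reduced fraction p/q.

24476/5473

Start with 8.
2 + 1/(8/1) = 2 + 1/8 = 17/8
8 + 1/(17/8) = 8 + 8/17 = 144/17
2 + 1/(144/17) = 2 + 17/144 = 305/144
8 + 1/(305/144) = 8 + 144/305 = 2584/305
2 + 1/(2584/305) = 2 + 305/2584 = 5473/2584
4 + 1/(5473/2584) = 4 + 2584/5473 = 24476/5473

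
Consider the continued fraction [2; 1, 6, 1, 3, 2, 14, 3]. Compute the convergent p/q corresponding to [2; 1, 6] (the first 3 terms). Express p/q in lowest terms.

Start with 6.
1 + 1/(6/1) = 1 + 1/6 = 7/6
2 + 1/(7/6) = 2 + 6/7 = 20/7

20/7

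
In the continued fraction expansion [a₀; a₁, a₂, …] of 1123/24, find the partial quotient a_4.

⌊1123/24⌋ = 46, remainder 19
⌊24/19⌋ = 1, remainder 5
⌊19/5⌋ = 3, remainder 4
⌊5/4⌋ = 1, remainder 1
⌊4/1⌋ = 4, remainder 0

4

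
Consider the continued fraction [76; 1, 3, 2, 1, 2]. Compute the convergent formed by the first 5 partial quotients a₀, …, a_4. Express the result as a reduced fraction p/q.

998/13

Use the convergent recurrence hₖ = aₖ·hₖ₋₁ + hₖ₋₂ (and likewise for the denominators kₖ):
a_0 = 76: 76/1
a_1 = 1: 77/1
a_2 = 3: 307/4
a_3 = 2: 691/9
a_4 = 1: 998/13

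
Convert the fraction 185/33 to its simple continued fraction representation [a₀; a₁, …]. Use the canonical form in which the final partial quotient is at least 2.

[5; 1, 1, 1, 1, 6]

Repeatedly divide and take the remainder:
185 = 5·33 + 20, so a_0 = 5
33 = 1·20 + 13, so a_1 = 1
20 = 1·13 + 7, so a_2 = 1
13 = 1·7 + 6, so a_3 = 1
7 = 1·6 + 1, so a_4 = 1
6 = 6·1 + 0, so a_5 = 6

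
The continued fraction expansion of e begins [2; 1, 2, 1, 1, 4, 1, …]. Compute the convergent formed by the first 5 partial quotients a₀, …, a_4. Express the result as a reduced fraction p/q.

19/7

Collapse the nested fraction from the inside out:
Start with 1.
1 + 1/(1/1) = 1 + 1/1 = 2/1
2 + 1/(2/1) = 2 + 1/2 = 5/2
1 + 1/(5/2) = 1 + 2/5 = 7/5
2 + 1/(7/5) = 2 + 5/7 = 19/7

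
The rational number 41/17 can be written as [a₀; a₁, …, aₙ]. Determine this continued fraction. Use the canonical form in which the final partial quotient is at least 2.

Apply division with remainder until the remainder is 0:
41 = 2·17 + 7, so a_0 = 2
17 = 2·7 + 3, so a_1 = 2
7 = 2·3 + 1, so a_2 = 2
3 = 3·1 + 0, so a_3 = 3

[2; 2, 2, 3]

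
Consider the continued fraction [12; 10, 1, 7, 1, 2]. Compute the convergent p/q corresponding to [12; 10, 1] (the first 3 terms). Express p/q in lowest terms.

Starting at the tail and folding back:
Start with 1.
10 + 1/(1/1) = 10 + 1/1 = 11/1
12 + 1/(11/1) = 12 + 1/11 = 133/11

133/11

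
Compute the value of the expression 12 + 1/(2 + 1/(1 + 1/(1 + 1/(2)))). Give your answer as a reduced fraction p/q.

161/13

Collapse the nested fraction from the inside out:
Start with 2.
1 + 1/(2/1) = 1 + 1/2 = 3/2
1 + 1/(3/2) = 1 + 2/3 = 5/3
2 + 1/(5/3) = 2 + 3/5 = 13/5
12 + 1/(13/5) = 12 + 5/13 = 161/13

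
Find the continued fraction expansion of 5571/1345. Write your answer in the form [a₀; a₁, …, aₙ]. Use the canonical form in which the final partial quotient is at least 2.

[4; 7, 23, 1, 7]

5571 = 4·1345 + 191, so a_0 = 4
1345 = 7·191 + 8, so a_1 = 7
191 = 23·8 + 7, so a_2 = 23
8 = 1·7 + 1, so a_3 = 1
7 = 7·1 + 0, so a_4 = 7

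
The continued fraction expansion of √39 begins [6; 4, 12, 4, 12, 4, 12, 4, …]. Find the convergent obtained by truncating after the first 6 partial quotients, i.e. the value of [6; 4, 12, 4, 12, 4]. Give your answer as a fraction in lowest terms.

62425/9996

Work from the innermost term outward:
Start with 4.
12 + 1/(4/1) = 12 + 1/4 = 49/4
4 + 1/(49/4) = 4 + 4/49 = 200/49
12 + 1/(200/49) = 12 + 49/200 = 2449/200
4 + 1/(2449/200) = 4 + 200/2449 = 9996/2449
6 + 1/(9996/2449) = 6 + 2449/9996 = 62425/9996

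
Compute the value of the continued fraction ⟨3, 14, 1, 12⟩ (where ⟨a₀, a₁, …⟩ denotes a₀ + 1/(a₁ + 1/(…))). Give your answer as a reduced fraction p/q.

595/194

Start with 12.
1 + 1/(12/1) = 1 + 1/12 = 13/12
14 + 1/(13/12) = 14 + 12/13 = 194/13
3 + 1/(194/13) = 3 + 13/194 = 595/194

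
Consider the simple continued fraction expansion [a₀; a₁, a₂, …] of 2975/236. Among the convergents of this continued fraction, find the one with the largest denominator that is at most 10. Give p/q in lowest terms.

63/5

List convergents until the denominator exceeds the bound:
a_0 = 12: 12/1  (≤ bound)
a_1 = 1: 13/1  (≤ bound)
a_2 = 1: 25/2  (≤ bound)
a_3 = 1: 38/3  (≤ bound)
a_4 = 1: 63/5  (≤ bound)
a_5 = 6: 416/33  (> 10, stop)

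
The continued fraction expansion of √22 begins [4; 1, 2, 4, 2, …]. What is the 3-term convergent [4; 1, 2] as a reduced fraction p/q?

14/3

Collapse the nested fraction from the inside out:
Start with 2.
1 + 1/(2/1) = 1 + 1/2 = 3/2
4 + 1/(3/2) = 4 + 2/3 = 14/3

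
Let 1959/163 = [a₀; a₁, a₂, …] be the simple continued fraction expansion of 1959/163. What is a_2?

Run the Euclidean algorithm, recording each quotient:
⌊1959/163⌋ = 12, remainder 3
⌊163/3⌋ = 54, remainder 1
⌊3/1⌋ = 3, remainder 0

3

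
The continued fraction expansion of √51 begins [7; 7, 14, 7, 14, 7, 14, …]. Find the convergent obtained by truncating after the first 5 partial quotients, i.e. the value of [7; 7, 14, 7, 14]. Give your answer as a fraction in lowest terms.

a_0 = 7: 7/1
a_1 = 7: 50/7
a_2 = 14: 707/99
a_3 = 7: 4999/700
a_4 = 14: 70693/9899

70693/9899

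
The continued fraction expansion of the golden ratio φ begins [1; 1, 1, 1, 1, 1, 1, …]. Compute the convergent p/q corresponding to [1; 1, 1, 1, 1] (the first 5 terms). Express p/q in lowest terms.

a_0 = 1: 1/1
a_1 = 1: 2/1
a_2 = 1: 3/2
a_3 = 1: 5/3
a_4 = 1: 8/5

8/5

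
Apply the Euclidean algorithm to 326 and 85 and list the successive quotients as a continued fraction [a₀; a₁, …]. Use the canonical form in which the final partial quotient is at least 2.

Repeatedly divide and take the remainder:
326 ÷ 85 → quotient 3, remainder 71
85 ÷ 71 → quotient 1, remainder 14
71 ÷ 14 → quotient 5, remainder 1
14 ÷ 1 → quotient 14, remainder 0

[3; 1, 5, 14]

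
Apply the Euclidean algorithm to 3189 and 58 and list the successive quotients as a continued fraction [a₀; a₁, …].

Apply division with remainder until the remainder is 0:
⌊3189/58⌋ = 54, remainder 57
⌊58/57⌋ = 1, remainder 1
⌊57/1⌋ = 57, remainder 0

[54; 1, 57]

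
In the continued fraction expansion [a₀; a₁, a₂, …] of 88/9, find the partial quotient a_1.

88 ÷ 9 → quotient 9, remainder 7
9 ÷ 7 → quotient 1, remainder 2

1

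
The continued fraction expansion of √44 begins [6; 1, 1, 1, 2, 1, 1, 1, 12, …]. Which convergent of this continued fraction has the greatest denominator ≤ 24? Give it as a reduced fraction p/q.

126/19

a_0 = 6: 6/1  (≤ bound)
a_1 = 1: 7/1  (≤ bound)
a_2 = 1: 13/2  (≤ bound)
a_3 = 1: 20/3  (≤ bound)
a_4 = 2: 53/8  (≤ bound)
a_5 = 1: 73/11  (≤ bound)
a_6 = 1: 126/19  (≤ bound)
a_7 = 1: 199/30  (> 24, stop)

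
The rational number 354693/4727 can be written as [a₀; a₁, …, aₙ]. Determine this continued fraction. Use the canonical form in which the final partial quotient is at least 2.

[75; 28, 7, 3, 3, 2]

⌊354693/4727⌋ = 75, remainder 168
⌊4727/168⌋ = 28, remainder 23
⌊168/23⌋ = 7, remainder 7
⌊23/7⌋ = 3, remainder 2
⌊7/2⌋ = 3, remainder 1
⌊2/1⌋ = 2, remainder 0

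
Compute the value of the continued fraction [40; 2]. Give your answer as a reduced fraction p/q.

Build up convergents one term at a time:
a_0 = 40: 40/1
a_1 = 2: 81/2

81/2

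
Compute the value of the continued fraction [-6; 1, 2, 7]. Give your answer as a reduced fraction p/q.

Start with 7.
2 + 1/(7/1) = 2 + 1/7 = 15/7
1 + 1/(15/7) = 1 + 7/15 = 22/15
-6 + 1/(22/15) = -6 + 15/22 = -117/22

-117/22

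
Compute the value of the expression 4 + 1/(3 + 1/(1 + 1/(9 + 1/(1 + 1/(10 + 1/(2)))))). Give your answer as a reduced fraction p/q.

4175/981

Start with 2.
10 + 1/(2/1) = 10 + 1/2 = 21/2
1 + 1/(21/2) = 1 + 2/21 = 23/21
9 + 1/(23/21) = 9 + 21/23 = 228/23
1 + 1/(228/23) = 1 + 23/228 = 251/228
3 + 1/(251/228) = 3 + 228/251 = 981/251
4 + 1/(981/251) = 4 + 251/981 = 4175/981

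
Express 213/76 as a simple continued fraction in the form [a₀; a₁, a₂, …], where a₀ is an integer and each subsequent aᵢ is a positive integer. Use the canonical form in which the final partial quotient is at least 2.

[2; 1, 4, 15]

213 = 2·76 + 61, so a_0 = 2
76 = 1·61 + 15, so a_1 = 1
61 = 4·15 + 1, so a_2 = 4
15 = 15·1 + 0, so a_3 = 15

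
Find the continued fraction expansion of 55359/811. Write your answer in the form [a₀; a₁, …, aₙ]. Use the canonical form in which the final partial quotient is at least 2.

[68; 3, 1, 5, 2, 1, 1, 6]

Repeatedly divide and take the remainder:
⌊55359/811⌋ = 68, remainder 211
⌊811/211⌋ = 3, remainder 178
⌊211/178⌋ = 1, remainder 33
⌊178/33⌋ = 5, remainder 13
⌊33/13⌋ = 2, remainder 7
⌊13/7⌋ = 1, remainder 6
⌊7/6⌋ = 1, remainder 1
⌊6/1⌋ = 6, remainder 0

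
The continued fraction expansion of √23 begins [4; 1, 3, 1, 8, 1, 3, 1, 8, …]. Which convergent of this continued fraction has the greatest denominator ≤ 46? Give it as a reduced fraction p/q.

211/44

List convergents until the denominator exceeds the bound:
a_0 = 4: 4/1  (≤ bound)
a_1 = 1: 5/1  (≤ bound)
a_2 = 3: 19/4  (≤ bound)
a_3 = 1: 24/5  (≤ bound)
a_4 = 8: 211/44  (≤ bound)
a_5 = 1: 235/49  (> 46, stop)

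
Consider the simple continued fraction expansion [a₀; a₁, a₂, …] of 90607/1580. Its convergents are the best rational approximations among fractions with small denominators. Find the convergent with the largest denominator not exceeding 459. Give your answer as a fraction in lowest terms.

1491/26

a_0 = 57: 57/1  (≤ bound)
a_1 = 2: 115/2  (≤ bound)
a_2 = 1: 172/3  (≤ bound)
a_3 = 7: 1319/23  (≤ bound)
a_4 = 1: 1491/26  (≤ bound)
a_5 = 29: 44558/777  (> 459, stop)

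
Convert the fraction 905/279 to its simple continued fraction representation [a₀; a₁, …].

[3; 4, 9, 1, 2, 2]

⌊905/279⌋ = 3, remainder 68
⌊279/68⌋ = 4, remainder 7
⌊68/7⌋ = 9, remainder 5
⌊7/5⌋ = 1, remainder 2
⌊5/2⌋ = 2, remainder 1
⌊2/1⌋ = 2, remainder 0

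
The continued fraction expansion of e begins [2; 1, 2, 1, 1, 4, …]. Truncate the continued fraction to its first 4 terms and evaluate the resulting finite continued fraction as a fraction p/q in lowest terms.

11/4

Starting at the tail and folding back:
Start with 1.
2 + 1/(1/1) = 2 + 1/1 = 3/1
1 + 1/(3/1) = 1 + 1/3 = 4/3
2 + 1/(4/3) = 2 + 3/4 = 11/4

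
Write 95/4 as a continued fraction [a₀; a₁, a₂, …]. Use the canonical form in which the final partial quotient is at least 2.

95 = 23·4 + 3, so a_0 = 23
4 = 1·3 + 1, so a_1 = 1
3 = 3·1 + 0, so a_2 = 3

[23; 1, 3]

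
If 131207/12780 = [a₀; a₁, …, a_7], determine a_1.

3

131207 ÷ 12780 → quotient 10, remainder 3407
12780 ÷ 3407 → quotient 3, remainder 2559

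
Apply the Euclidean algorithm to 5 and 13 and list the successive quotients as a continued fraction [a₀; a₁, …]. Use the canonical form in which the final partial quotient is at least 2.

⌊5/13⌋ = 0, remainder 5
⌊13/5⌋ = 2, remainder 3
⌊5/3⌋ = 1, remainder 2
⌊3/2⌋ = 1, remainder 1
⌊2/1⌋ = 2, remainder 0

[0; 2, 1, 1, 2]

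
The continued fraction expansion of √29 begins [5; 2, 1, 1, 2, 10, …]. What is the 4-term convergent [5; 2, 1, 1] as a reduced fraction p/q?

Start with 1.
1 + 1/(1/1) = 1 + 1/1 = 2/1
2 + 1/(2/1) = 2 + 1/2 = 5/2
5 + 1/(5/2) = 5 + 2/5 = 27/5

27/5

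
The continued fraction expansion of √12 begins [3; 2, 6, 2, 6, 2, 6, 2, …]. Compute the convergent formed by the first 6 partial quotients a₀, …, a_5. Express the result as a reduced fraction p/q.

Work from the innermost term outward:
Start with 2.
6 + 1/(2/1) = 6 + 1/2 = 13/2
2 + 1/(13/2) = 2 + 2/13 = 28/13
6 + 1/(28/13) = 6 + 13/28 = 181/28
2 + 1/(181/28) = 2 + 28/181 = 390/181
3 + 1/(390/181) = 3 + 181/390 = 1351/390

1351/390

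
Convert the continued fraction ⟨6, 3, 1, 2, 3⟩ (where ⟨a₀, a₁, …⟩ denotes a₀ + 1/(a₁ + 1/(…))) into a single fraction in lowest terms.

232/37

Start with 3.
2 + 1/(3/1) = 2 + 1/3 = 7/3
1 + 1/(7/3) = 1 + 3/7 = 10/7
3 + 1/(10/7) = 3 + 7/10 = 37/10
6 + 1/(37/10) = 6 + 10/37 = 232/37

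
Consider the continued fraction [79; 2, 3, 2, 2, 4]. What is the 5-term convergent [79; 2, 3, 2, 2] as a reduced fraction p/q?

Compute successive convergents:
a_0 = 79: 79/1
a_1 = 2: 159/2
a_2 = 3: 556/7
a_3 = 2: 1271/16
a_4 = 2: 3098/39

3098/39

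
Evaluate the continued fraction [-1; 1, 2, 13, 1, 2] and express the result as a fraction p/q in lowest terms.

-41/126

Compute successive convergents:
a_0 = -1: -1/1
a_1 = 1: 0/1
a_2 = 2: -1/3
a_3 = 13: -13/40
a_4 = 1: -14/43
a_5 = 2: -41/126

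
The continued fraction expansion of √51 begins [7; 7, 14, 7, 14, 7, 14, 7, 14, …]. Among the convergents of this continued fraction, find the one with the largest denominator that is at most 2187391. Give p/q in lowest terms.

a_0 = 7: 7/1  (≤ bound)
a_1 = 7: 50/7  (≤ bound)
a_2 = 14: 707/99  (≤ bound)
a_3 = 7: 4999/700  (≤ bound)
a_4 = 14: 70693/9899  (≤ bound)
a_5 = 7: 499850/69993  (≤ bound)
a_6 = 14: 7068593/989801  (≤ bound)
a_7 = 7: 49980001/6998600  (> 2187391, stop)

7068593/989801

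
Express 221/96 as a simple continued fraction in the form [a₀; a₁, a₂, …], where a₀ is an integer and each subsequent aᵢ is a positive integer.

221 = 2·96 + 29, so a_0 = 2
96 = 3·29 + 9, so a_1 = 3
29 = 3·9 + 2, so a_2 = 3
9 = 4·2 + 1, so a_3 = 4
2 = 2·1 + 0, so a_4 = 2

[2; 3, 3, 4, 2]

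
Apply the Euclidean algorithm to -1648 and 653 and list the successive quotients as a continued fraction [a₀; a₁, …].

-1648 = -3·653 + 311, so a_0 = -3
653 = 2·311 + 31, so a_1 = 2
311 = 10·31 + 1, so a_2 = 10
31 = 31·1 + 0, so a_3 = 31

[-3; 2, 10, 31]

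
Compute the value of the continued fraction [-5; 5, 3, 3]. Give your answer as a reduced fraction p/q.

-255/53

Collapse the nested fraction from the inside out:
Start with 3.
3 + 1/(3/1) = 3 + 1/3 = 10/3
5 + 1/(10/3) = 5 + 3/10 = 53/10
-5 + 1/(53/10) = -5 + 10/53 = -255/53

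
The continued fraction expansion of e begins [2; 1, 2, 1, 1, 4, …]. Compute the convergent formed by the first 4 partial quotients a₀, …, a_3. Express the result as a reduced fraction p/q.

11/4

Use the convergent recurrence hₖ = aₖ·hₖ₋₁ + hₖ₋₂ (and likewise for the denominators kₖ):
a_0 = 2: 2/1
a_1 = 1: 3/1
a_2 = 2: 8/3
a_3 = 1: 11/4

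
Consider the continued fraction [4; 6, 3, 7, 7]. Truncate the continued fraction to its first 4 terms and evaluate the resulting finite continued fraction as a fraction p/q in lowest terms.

578/139

a_0 = 4: 4/1
a_1 = 6: 25/6
a_2 = 3: 79/19
a_3 = 7: 578/139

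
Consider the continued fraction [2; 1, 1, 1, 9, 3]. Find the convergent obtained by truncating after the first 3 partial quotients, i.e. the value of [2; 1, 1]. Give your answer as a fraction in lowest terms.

Start with 1.
1 + 1/(1/1) = 1 + 1/1 = 2/1
2 + 1/(2/1) = 2 + 1/2 = 5/2

5/2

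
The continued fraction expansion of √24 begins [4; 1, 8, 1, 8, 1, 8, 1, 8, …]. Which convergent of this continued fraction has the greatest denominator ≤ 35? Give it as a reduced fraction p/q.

49/10

List convergents until the denominator exceeds the bound:
a_0 = 4: 4/1  (≤ bound)
a_1 = 1: 5/1  (≤ bound)
a_2 = 8: 44/9  (≤ bound)
a_3 = 1: 49/10  (≤ bound)
a_4 = 8: 436/89  (> 35, stop)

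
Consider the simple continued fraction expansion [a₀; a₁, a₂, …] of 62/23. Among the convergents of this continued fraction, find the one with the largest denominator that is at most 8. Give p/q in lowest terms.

8/3

a_0 = 2: 2/1  (≤ bound)
a_1 = 1: 3/1  (≤ bound)
a_2 = 2: 8/3  (≤ bound)
a_3 = 3: 27/10  (> 8, stop)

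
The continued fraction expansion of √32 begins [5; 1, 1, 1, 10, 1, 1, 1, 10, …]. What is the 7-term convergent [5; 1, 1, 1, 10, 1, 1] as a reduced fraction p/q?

a_0 = 5: 5/1
a_1 = 1: 6/1
a_2 = 1: 11/2
a_3 = 1: 17/3
a_4 = 10: 181/32
a_5 = 1: 198/35
a_6 = 1: 379/67

379/67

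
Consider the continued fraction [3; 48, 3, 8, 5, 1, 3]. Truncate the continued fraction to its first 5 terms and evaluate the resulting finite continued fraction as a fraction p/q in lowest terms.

a_0 = 3: 3/1
a_1 = 48: 145/48
a_2 = 3: 438/145
a_3 = 8: 3649/1208
a_4 = 5: 18683/6185

18683/6185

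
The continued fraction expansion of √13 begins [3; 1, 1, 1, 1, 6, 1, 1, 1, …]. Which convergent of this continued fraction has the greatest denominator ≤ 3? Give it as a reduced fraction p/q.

11/3

a_0 = 3: 3/1  (≤ bound)
a_1 = 1: 4/1  (≤ bound)
a_2 = 1: 7/2  (≤ bound)
a_3 = 1: 11/3  (≤ bound)
a_4 = 1: 18/5  (> 3, stop)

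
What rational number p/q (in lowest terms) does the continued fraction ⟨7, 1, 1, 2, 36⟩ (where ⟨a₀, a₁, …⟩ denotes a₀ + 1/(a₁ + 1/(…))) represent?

Starting at the tail and folding back:
Start with 36.
2 + 1/(36/1) = 2 + 1/36 = 73/36
1 + 1/(73/36) = 1 + 36/73 = 109/73
1 + 1/(109/73) = 1 + 73/109 = 182/109
7 + 1/(182/109) = 7 + 109/182 = 1383/182

1383/182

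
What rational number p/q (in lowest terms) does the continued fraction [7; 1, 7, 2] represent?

134/17

Starting at the tail and folding back:
Start with 2.
7 + 1/(2/1) = 7 + 1/2 = 15/2
1 + 1/(15/2) = 1 + 2/15 = 17/15
7 + 1/(17/15) = 7 + 15/17 = 134/17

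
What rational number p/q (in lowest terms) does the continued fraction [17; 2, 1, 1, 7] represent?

Work from the innermost term outward:
Start with 7.
1 + 1/(7/1) = 1 + 1/7 = 8/7
1 + 1/(8/7) = 1 + 7/8 = 15/8
2 + 1/(15/8) = 2 + 8/15 = 38/15
17 + 1/(38/15) = 17 + 15/38 = 661/38

661/38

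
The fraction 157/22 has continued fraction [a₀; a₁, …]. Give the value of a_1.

7

⌊157/22⌋ = 7, remainder 3
⌊22/3⌋ = 7, remainder 1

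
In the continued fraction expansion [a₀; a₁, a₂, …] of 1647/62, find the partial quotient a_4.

2

1647 ÷ 62 → quotient 26, remainder 35
62 ÷ 35 → quotient 1, remainder 27
35 ÷ 27 → quotient 1, remainder 8
27 ÷ 8 → quotient 3, remainder 3
8 ÷ 3 → quotient 2, remainder 2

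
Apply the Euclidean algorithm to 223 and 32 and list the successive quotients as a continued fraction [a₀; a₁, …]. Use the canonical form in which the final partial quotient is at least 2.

223 = 6·32 + 31, so a_0 = 6
32 = 1·31 + 1, so a_1 = 1
31 = 31·1 + 0, so a_2 = 31

[6; 1, 31]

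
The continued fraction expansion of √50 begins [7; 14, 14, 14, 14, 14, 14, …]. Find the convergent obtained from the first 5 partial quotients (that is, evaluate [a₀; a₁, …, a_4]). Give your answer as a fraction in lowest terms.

275807/39005

a_0 = 7: 7/1
a_1 = 14: 99/14
a_2 = 14: 1393/197
a_3 = 14: 19601/2772
a_4 = 14: 275807/39005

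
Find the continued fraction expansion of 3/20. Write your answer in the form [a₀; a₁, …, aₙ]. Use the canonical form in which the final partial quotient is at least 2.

⌊3/20⌋ = 0, remainder 3
⌊20/3⌋ = 6, remainder 2
⌊3/2⌋ = 1, remainder 1
⌊2/1⌋ = 2, remainder 0

[0; 6, 1, 2]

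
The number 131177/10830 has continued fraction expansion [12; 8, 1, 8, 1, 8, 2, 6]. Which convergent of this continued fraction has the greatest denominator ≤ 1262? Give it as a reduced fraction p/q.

9593/792

a_0 = 12: 12/1  (≤ bound)
a_1 = 8: 97/8  (≤ bound)
a_2 = 1: 109/9  (≤ bound)
a_3 = 8: 969/80  (≤ bound)
a_4 = 1: 1078/89  (≤ bound)
a_5 = 8: 9593/792  (≤ bound)
a_6 = 2: 20264/1673  (> 1262, stop)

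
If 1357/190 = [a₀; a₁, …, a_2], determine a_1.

7

Repeatedly divide and take the remainder:
1357 = 7·190 + 27, so a_0 = 7
190 = 7·27 + 1, so a_1 = 7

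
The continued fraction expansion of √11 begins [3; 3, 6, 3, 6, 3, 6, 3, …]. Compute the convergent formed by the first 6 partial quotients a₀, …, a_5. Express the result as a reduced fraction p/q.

Build up convergents one term at a time:
a_0 = 3: 3/1
a_1 = 3: 10/3
a_2 = 6: 63/19
a_3 = 3: 199/60
a_4 = 6: 1257/379
a_5 = 3: 3970/1197

3970/1197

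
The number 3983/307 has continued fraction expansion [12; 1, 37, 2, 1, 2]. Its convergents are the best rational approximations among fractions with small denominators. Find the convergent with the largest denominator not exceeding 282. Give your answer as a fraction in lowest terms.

1492/115

a_0 = 12: 12/1  (≤ bound)
a_1 = 1: 13/1  (≤ bound)
a_2 = 37: 493/38  (≤ bound)
a_3 = 2: 999/77  (≤ bound)
a_4 = 1: 1492/115  (≤ bound)
a_5 = 2: 3983/307  (> 282, stop)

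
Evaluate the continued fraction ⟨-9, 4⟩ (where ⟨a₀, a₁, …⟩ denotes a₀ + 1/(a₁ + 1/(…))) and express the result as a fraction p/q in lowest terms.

-35/4

Compute successive convergents:
a_0 = -9: -9/1
a_1 = 4: -35/4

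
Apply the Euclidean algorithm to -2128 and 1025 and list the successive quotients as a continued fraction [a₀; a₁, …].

Apply division with remainder until the remainder is 0:
⌊-2128/1025⌋ = -3, remainder 947
⌊1025/947⌋ = 1, remainder 78
⌊947/78⌋ = 12, remainder 11
⌊78/11⌋ = 7, remainder 1
⌊11/1⌋ = 11, remainder 0

[-3; 1, 12, 7, 11]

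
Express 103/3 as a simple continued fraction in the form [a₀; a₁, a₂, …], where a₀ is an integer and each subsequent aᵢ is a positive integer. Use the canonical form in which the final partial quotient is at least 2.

[34; 3]

Apply division with remainder until the remainder is 0:
⌊103/3⌋ = 34, remainder 1
⌊3/1⌋ = 3, remainder 0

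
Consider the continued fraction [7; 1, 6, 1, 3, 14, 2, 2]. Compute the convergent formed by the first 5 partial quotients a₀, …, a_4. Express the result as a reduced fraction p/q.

244/31

Start with 3.
1 + 1/(3/1) = 1 + 1/3 = 4/3
6 + 1/(4/3) = 6 + 3/4 = 27/4
1 + 1/(27/4) = 1 + 4/27 = 31/27
7 + 1/(31/27) = 7 + 27/31 = 244/31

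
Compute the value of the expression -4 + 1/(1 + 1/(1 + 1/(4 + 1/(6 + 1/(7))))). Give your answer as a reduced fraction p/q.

a_0 = -4: -4/1
a_1 = 1: -3/1
a_2 = 1: -7/2
a_3 = 4: -31/9
a_4 = 6: -193/56
a_5 = 7: -1382/401

-1382/401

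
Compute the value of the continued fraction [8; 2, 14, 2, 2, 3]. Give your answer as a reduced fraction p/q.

4301/507

a_0 = 8: 8/1
a_1 = 2: 17/2
a_2 = 14: 246/29
a_3 = 2: 509/60
a_4 = 2: 1264/149
a_5 = 3: 4301/507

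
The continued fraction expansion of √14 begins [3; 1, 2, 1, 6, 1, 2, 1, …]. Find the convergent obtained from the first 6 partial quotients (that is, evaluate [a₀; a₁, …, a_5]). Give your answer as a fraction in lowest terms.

116/31

a_0 = 3: 3/1
a_1 = 1: 4/1
a_2 = 2: 11/3
a_3 = 1: 15/4
a_4 = 6: 101/27
a_5 = 1: 116/31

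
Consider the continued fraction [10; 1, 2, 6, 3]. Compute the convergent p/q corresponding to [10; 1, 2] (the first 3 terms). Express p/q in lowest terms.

32/3

a_0 = 10: 10/1
a_1 = 1: 11/1
a_2 = 2: 32/3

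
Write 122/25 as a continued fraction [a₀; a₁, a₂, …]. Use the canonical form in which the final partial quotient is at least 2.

[4; 1, 7, 3]

Run the Euclidean algorithm, recording each quotient:
⌊122/25⌋ = 4, remainder 22
⌊25/22⌋ = 1, remainder 3
⌊22/3⌋ = 7, remainder 1
⌊3/1⌋ = 3, remainder 0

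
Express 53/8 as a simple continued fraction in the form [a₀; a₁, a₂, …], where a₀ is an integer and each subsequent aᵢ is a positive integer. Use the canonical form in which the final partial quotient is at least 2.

[6; 1, 1, 1, 2]

Repeatedly divide and take the remainder:
53 ÷ 8 → quotient 6, remainder 5
8 ÷ 5 → quotient 1, remainder 3
5 ÷ 3 → quotient 1, remainder 2
3 ÷ 2 → quotient 1, remainder 1
2 ÷ 1 → quotient 2, remainder 0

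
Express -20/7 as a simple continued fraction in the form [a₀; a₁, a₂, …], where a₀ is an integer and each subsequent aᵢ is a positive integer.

Run the Euclidean algorithm, recording each quotient:
-20 = -3·7 + 1, so a_0 = -3
7 = 7·1 + 0, so a_1 = 7

[-3; 7]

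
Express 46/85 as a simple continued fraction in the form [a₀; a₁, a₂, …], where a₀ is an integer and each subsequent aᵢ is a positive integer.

[0; 1, 1, 5, 1, 1, 3]

Apply division with remainder until the remainder is 0:
46 = 0·85 + 46, so a_0 = 0
85 = 1·46 + 39, so a_1 = 1
46 = 1·39 + 7, so a_2 = 1
39 = 5·7 + 4, so a_3 = 5
7 = 1·4 + 3, so a_4 = 1
4 = 1·3 + 1, so a_5 = 1
3 = 3·1 + 0, so a_6 = 3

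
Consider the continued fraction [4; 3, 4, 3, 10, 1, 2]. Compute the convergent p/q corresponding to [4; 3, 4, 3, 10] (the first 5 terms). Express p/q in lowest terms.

1866/433

Use the convergent recurrence hₖ = aₖ·hₖ₋₁ + hₖ₋₂ (and likewise for the denominators kₖ):
a_0 = 4: 4/1
a_1 = 3: 13/3
a_2 = 4: 56/13
a_3 = 3: 181/42
a_4 = 10: 1866/433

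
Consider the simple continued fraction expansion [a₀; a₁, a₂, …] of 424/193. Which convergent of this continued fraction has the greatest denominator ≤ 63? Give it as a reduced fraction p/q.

134/61

a_0 = 2: 2/1  (≤ bound)
a_1 = 5: 11/5  (≤ bound)
a_2 = 12: 134/61  (≤ bound)
a_3 = 1: 145/66  (> 63, stop)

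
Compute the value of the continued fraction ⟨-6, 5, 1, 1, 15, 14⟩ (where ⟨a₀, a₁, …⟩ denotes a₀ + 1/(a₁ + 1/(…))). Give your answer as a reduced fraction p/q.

-13994/2405

a_0 = -6: -6/1
a_1 = 5: -29/5
a_2 = 1: -35/6
a_3 = 1: -64/11
a_4 = 15: -995/171
a_5 = 14: -13994/2405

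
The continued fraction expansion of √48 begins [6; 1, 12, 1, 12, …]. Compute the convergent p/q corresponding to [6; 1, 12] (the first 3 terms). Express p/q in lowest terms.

90/13

a_0 = 6: 6/1
a_1 = 1: 7/1
a_2 = 12: 90/13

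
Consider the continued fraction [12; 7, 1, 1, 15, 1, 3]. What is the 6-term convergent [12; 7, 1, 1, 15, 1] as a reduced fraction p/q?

3009/248

Starting at the tail and folding back:
Start with 1.
15 + 1/(1/1) = 15 + 1/1 = 16/1
1 + 1/(16/1) = 1 + 1/16 = 17/16
1 + 1/(17/16) = 1 + 16/17 = 33/17
7 + 1/(33/17) = 7 + 17/33 = 248/33
12 + 1/(248/33) = 12 + 33/248 = 3009/248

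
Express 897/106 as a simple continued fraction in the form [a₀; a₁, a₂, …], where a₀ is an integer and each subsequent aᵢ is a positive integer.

897 = 8·106 + 49, so a_0 = 8
106 = 2·49 + 8, so a_1 = 2
49 = 6·8 + 1, so a_2 = 6
8 = 8·1 + 0, so a_3 = 8

[8; 2, 6, 8]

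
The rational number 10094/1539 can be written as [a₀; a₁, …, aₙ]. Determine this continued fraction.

[6; 1, 1, 3, 1, 3, 45]

Run the Euclidean algorithm, recording each quotient:
10094 = 6·1539 + 860, so a_0 = 6
1539 = 1·860 + 679, so a_1 = 1
860 = 1·679 + 181, so a_2 = 1
679 = 3·181 + 136, so a_3 = 3
181 = 1·136 + 45, so a_4 = 1
136 = 3·45 + 1, so a_5 = 3
45 = 45·1 + 0, so a_6 = 45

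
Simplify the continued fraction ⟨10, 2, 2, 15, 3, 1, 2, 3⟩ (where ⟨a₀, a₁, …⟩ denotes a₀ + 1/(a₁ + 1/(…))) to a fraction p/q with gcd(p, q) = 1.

Collapse the nested fraction from the inside out:
Start with 3.
2 + 1/(3/1) = 2 + 1/3 = 7/3
1 + 1/(7/3) = 1 + 3/7 = 10/7
3 + 1/(10/7) = 3 + 7/10 = 37/10
15 + 1/(37/10) = 15 + 10/37 = 565/37
2 + 1/(565/37) = 2 + 37/565 = 1167/565
2 + 1/(1167/565) = 2 + 565/1167 = 2899/1167
10 + 1/(2899/1167) = 10 + 1167/2899 = 30157/2899

30157/2899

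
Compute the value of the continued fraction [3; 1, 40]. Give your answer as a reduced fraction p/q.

Starting at the tail and folding back:
Start with 40.
1 + 1/(40/1) = 1 + 1/40 = 41/40
3 + 1/(41/40) = 3 + 40/41 = 163/41

163/41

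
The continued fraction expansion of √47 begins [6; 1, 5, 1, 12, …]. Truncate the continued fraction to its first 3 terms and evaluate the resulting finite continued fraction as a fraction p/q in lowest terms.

Compute successive convergents:
a_0 = 6: 6/1
a_1 = 1: 7/1
a_2 = 5: 41/6

41/6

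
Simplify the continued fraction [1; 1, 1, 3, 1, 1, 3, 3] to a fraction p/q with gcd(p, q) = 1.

292/187

a_0 = 1: 1/1
a_1 = 1: 2/1
a_2 = 1: 3/2
a_3 = 3: 11/7
a_4 = 1: 14/9
a_5 = 1: 25/16
a_6 = 3: 89/57
a_7 = 3: 292/187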